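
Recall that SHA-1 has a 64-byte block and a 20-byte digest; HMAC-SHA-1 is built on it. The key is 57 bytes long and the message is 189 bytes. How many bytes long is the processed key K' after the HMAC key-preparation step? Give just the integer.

Key is 57 ≤ 64 bytes, zero-padded: |K'| = 64.

64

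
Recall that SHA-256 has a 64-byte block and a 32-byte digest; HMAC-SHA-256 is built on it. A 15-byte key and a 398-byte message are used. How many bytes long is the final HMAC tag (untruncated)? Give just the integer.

32

The tag is one SHA-256 digest: 32 bytes.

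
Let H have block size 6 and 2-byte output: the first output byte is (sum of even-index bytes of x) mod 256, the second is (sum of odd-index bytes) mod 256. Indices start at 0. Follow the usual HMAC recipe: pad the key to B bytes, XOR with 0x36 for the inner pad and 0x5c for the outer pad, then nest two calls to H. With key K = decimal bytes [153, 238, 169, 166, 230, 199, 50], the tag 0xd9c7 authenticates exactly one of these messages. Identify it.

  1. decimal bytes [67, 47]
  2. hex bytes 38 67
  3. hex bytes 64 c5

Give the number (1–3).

Key decimal bytes [153, 238, 169, 166, 230, 199, 50] = 99 ee a9 a6 e6 c7 32 is 7 bytes > B = 6, so hash it first: H(key) = 5a 5b, then zero-pad to 6 bytes: K' = 5a 5b 00 00 00 00.
K' ⊕ ipad = 6c 6d 36 36 36 36; K' ⊕ opad = 06 07 5c 5c 5c 5c.
m1: inner = H(6c 6d 36 36 36 36 43 2f) = 1b 08; tag = H(06 07 5c 5c 5c 5c 1b 08) = d9c7 ← matches
m2: inner = H(6c 6d 36 36 36 36 38 67) = 10 40; tag = H(06 07 5c 5c 5c 5c 10 40) = ceff
m3: inner = H(6c 6d 36 36 36 36 64 c5) = 3c 9e; tag = H(06 07 5c 5c 5c 5c 3c 9e) = fa5d

1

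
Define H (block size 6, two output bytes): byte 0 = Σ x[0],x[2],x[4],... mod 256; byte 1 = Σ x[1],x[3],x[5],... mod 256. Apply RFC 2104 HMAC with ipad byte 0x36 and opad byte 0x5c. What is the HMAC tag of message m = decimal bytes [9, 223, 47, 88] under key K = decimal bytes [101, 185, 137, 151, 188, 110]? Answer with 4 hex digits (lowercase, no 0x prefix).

Key decimal bytes [101, 185, 137, 151, 188, 110] = 65 b9 89 97 bc 6e is exactly B = 6 bytes: K' = 65 b9 89 97 bc 6e.
K' ⊕ ipad = 53 8f bf a1 8a 58.  K' ⊕ opad = 39 e5 d5 cb e0 32.
Inner input = (K'⊕ipad) ∥ m = 53 8f bf a1 8a 58 ∥ 09 df 2f 58.
Inner hash: even-index sum = 468 mod 256 = 212; odd-index sum = 703 mod 256 = 191 → d4 bf.
Outer input = (K'⊕opad) ∥ inner = 39 e5 d5 cb e0 32 ∥ d4 bf.
Outer hash (tag): even-index sum = 706 mod 256 = 194; odd-index sum = 673 mod 256 = 161 → c2 a1.

c2a1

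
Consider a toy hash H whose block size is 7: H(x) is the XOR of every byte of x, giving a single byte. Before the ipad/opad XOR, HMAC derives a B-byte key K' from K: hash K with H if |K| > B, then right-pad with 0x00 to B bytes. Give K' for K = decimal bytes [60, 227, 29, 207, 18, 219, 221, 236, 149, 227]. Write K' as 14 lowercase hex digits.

83000000000000

|K| = 10 > B = 7, so first hash the key.
H(K): XOR 3c⊕e3⊕1d⊕cf⊕12⊕db⊕dd⊕ec⊕95⊕e3 = 83.
Zero-pad H(K) = 83 to 7 bytes: K' = 83 00 00 00 00 00 00.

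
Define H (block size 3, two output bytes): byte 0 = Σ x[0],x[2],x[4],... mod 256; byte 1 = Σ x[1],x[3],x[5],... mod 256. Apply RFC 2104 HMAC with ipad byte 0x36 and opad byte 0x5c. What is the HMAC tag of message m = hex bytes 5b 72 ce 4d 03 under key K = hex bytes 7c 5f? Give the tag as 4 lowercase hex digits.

Key hex bytes 7c 5f is 2 bytes ≤ B = 3; zero-pad to 3 bytes: K' = 7c 5f 00.
K' ⊕ ipad = 4a 69 36.  K' ⊕ opad = 20 03 5c.
Inner input = (K'⊕ipad) ∥ m = 4a 69 36 ∥ 5b 72 ce 4d 03.
Inner hash: even-index sum = 319 mod 256 = 63; odd-index sum = 405 mod 256 = 149 → 3f 95.
Outer input = (K'⊕opad) ∥ inner = 20 03 5c ∥ 3f 95.
Outer hash (tag): even-index sum = 273 mod 256 = 17; odd-index sum = 66 mod 256 = 66 → 11 42.

1142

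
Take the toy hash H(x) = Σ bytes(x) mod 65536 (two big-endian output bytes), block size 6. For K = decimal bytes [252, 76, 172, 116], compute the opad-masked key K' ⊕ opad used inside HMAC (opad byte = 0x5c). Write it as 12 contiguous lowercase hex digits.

Key decimal bytes [252, 76, 172, 116] = fc 4c ac 74 is 4 bytes ≤ B = 6; zero-pad to 6 bytes: K' = fc 4c ac 74 00 00.
XOR each byte with 0x5c: fc⊕5c=a0, 4c⊕5c=10, ac⊕5c=f0, 74⊕5c=28, 00⊕5c=5c, 00⊕5c=5c.

a010f0285c5c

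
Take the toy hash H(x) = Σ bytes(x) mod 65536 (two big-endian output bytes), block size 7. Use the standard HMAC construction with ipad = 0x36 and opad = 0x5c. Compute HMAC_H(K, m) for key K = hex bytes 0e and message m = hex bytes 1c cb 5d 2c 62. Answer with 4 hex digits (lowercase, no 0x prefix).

02cb

Key hex bytes 0e is 1 byte ≤ B = 7; zero-pad to 7 bytes: K' = 0e 00 00 00 00 00 00.
K' ⊕ ipad = 38 36 36 36 36 36 36.  K' ⊕ opad = 52 5c 5c 5c 5c 5c 5c.
Inner input = (K'⊕ipad) ∥ m = 38 36 36 36 36 36 36 ∥ 1c cb 5d 2c 62.
Inner hash: sum = 56+54+54+54+54+54+54+28+203+93+44+98 = 846 → 03 4e.
Outer input = (K'⊕opad) ∥ inner = 52 5c 5c 5c 5c 5c 5c ∥ 03 4e.
Outer hash (tag): sum = 82+92+92+92+92+92+92+3+78 = 715 → 02 cb.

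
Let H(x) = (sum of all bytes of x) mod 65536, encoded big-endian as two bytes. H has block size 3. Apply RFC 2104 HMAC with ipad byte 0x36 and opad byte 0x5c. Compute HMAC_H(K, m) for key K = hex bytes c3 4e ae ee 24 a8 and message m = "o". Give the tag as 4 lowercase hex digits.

Key hex bytes c3 4e ae ee 24 a8 is 6 bytes > B = 3, so hash it first: H(key) = 03 79, then zero-pad to 3 bytes: K' = 03 79 00.
K' ⊕ ipad = 35 4f 36.  K' ⊕ opad = 5f 25 5c.
Inner input = (K'⊕ipad) ∥ m = 35 4f 36 ∥ 6f.
Inner hash: sum = 53+79+54+111 = 297 → 01 29.
Outer input = (K'⊕opad) ∥ inner = 5f 25 5c ∥ 01 29.
Outer hash (tag): sum = 95+37+92+1+41 = 266 → 01 0a.

010a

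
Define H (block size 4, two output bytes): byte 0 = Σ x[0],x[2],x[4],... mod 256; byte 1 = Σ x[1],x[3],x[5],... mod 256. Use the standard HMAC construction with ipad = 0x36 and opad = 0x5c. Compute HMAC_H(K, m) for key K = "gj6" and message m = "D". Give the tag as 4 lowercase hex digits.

3a24

Key "gj6" = 67 6a 36 is 3 bytes ≤ B = 4; zero-pad to 4 bytes: K' = 67 6a 36 00.
K' ⊕ ipad = 51 5c 00 36.  K' ⊕ opad = 3b 36 6a 5c.
Inner input = (K'⊕ipad) ∥ m = 51 5c 00 36 ∥ 44.
Inner hash: even-index sum = 149 mod 256 = 149; odd-index sum = 146 mod 256 = 146 → 95 92.
Outer input = (K'⊕opad) ∥ inner = 3b 36 6a 5c ∥ 95 92.
Outer hash (tag): even-index sum = 314 mod 256 = 58; odd-index sum = 292 mod 256 = 36 → 3a 24.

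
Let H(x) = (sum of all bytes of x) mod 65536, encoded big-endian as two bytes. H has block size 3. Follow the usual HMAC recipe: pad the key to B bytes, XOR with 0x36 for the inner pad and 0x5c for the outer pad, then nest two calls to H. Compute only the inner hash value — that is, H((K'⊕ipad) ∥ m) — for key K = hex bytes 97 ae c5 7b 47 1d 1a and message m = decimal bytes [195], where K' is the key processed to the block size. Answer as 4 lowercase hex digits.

0163

Key hex bytes 97 ae c5 7b 47 1d 1a is 7 bytes > B = 3, so hash it first: H(key) = 03 03, then zero-pad to 3 bytes: K' = 03 03 00.
K' ⊕ ipad = 35 35 36.
Inner input = 35 35 36 ∥ c3.
Inner hash: sum = 53+53+54+195 = 355 → 01 63.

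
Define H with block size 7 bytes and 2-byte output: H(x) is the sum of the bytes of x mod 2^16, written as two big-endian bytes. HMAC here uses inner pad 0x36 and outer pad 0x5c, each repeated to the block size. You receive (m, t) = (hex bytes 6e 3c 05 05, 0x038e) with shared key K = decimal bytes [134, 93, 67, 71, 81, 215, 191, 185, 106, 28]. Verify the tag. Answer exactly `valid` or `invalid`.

valid

Key decimal bytes [134, 93, 67, 71, 81, 215, 191, 185, 106, 28] = 86 5d 43 47 51 d7 bf b9 6a 1c is 10 bytes > B = 7, so hash it first: H(key) = 04 93, then zero-pad to 7 bytes: K' = 04 93 00 00 00 00 00.
K' ⊕ ipad = 32 a5 36 36 36 36 36; K' ⊕ opad = 58 cf 5c 5c 5c 5c 5c.
Inner hash: sum = 50+165+54+54+54+54+54+110+60+5+5 = 665 → 02 99.
Outer hash (recomputed tag): sum = 88+207+92+92+92+92+92+2+153 = 910 → 03 8e.
Recomputed tag = 038e; claimed = 038e → match.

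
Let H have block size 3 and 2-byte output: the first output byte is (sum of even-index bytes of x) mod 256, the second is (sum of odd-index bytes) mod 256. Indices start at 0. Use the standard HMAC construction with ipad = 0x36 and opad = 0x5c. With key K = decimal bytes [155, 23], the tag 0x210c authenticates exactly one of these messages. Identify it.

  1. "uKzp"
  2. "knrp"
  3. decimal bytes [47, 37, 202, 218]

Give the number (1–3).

2

Key decimal bytes [155, 23] = 9b 17 is 2 bytes ≤ B = 3; zero-pad to 3 bytes: K' = 9b 17 00.
K' ⊕ ipad = ad 21 36; K' ⊕ opad = c7 4b 5c.
m1: inner = H(ad 21 36 75 4b 7a 70) = 9e 10; tag = H(c7 4b 5c 9e 10) = 33e9
m2: inner = H(ad 21 36 6b 6e 72 70) = c1 fe; tag = H(c7 4b 5c c1 fe) = 210c ← matches
m3: inner = H(ad 21 36 2f 25 ca da) = e2 1a; tag = H(c7 4b 5c e2 1a) = 3d2d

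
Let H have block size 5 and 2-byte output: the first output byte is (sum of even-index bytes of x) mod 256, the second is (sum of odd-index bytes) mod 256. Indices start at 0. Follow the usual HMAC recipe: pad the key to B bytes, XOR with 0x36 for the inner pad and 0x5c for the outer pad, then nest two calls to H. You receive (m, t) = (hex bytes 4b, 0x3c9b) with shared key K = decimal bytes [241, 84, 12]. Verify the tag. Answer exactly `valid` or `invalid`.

valid

Key decimal bytes [241, 84, 12] = f1 54 0c is 3 bytes ≤ B = 5; zero-pad to 5 bytes: K' = f1 54 0c 00 00.
K' ⊕ ipad = c7 62 3a 36 36; K' ⊕ opad = ad 08 50 5c 5c.
Inner hash: even-index sum = 311 mod 256 = 55; odd-index sum = 227 mod 256 = 227 → 37 e3.
Outer hash (recomputed tag): even-index sum = 572 mod 256 = 60; odd-index sum = 155 mod 256 = 155 → 3c 9b.
Recomputed tag = 3c9b; claimed = 3c9b → match.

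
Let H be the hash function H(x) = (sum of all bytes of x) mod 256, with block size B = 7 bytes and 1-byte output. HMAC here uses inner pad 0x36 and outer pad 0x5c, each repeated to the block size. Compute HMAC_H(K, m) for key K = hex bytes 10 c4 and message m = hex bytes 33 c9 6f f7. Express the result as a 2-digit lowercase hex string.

Key hex bytes 10 c4 is 2 bytes ≤ B = 7; zero-pad to 7 bytes: K' = 10 c4 00 00 00 00 00.
K' ⊕ ipad = 26 f2 36 36 36 36 36.  K' ⊕ opad = 4c 98 5c 5c 5c 5c 5c.
Inner input = (K'⊕ipad) ∥ m = 26 f2 36 36 36 36 36 ∥ 33 c9 6f f7.
Inner hash: sum = 38+242+54+54+54+54+54+51+201+111+247 = 1160; mod 256 = 136 → 88.
Outer input = (K'⊕opad) ∥ inner = 4c 98 5c 5c 5c 5c 5c ∥ 88.
Outer hash (tag): sum = 76+152+92+92+92+92+92+136 = 824; mod 256 = 56 → 38.

38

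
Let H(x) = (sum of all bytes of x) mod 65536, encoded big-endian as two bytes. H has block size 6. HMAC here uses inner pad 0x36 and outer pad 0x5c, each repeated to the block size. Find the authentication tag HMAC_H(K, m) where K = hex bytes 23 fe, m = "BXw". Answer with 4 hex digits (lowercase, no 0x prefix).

0359

Key hex bytes 23 fe is 2 bytes ≤ B = 6; zero-pad to 6 bytes: K' = 23 fe 00 00 00 00.
K' ⊕ ipad = 15 c8 36 36 36 36.  K' ⊕ opad = 7f a2 5c 5c 5c 5c.
Inner input = (K'⊕ipad) ∥ m = 15 c8 36 36 36 36 ∥ 42 58 77.
Inner hash: sum = 21+200+54+54+54+54+66+88+119 = 710 → 02 c6.
Outer input = (K'⊕opad) ∥ inner = 7f a2 5c 5c 5c 5c ∥ 02 c6.
Outer hash (tag): sum = 127+162+92+92+92+92+2+198 = 857 → 03 59.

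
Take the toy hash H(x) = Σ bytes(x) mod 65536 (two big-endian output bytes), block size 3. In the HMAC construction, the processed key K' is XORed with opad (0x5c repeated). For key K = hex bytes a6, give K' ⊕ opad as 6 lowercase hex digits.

Key hex bytes a6 is 1 byte ≤ B = 3; zero-pad to 3 bytes: K' = a6 00 00.
XOR each byte with 0x5c: a6⊕5c=fa, 00⊕5c=5c, 00⊕5c=5c.

fa5c5c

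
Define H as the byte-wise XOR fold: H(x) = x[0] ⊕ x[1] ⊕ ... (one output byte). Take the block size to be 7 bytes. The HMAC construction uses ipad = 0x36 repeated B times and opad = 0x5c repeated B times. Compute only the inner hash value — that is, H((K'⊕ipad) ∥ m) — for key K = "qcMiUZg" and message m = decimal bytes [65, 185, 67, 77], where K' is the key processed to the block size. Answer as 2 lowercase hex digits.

9e

Key "qcMiUZg" = 71 63 4d 69 55 5a 67 is exactly B = 7 bytes: K' = 71 63 4d 69 55 5a 67.
K' ⊕ ipad = 47 55 7b 5f 63 6c 51.
Inner input = 47 55 7b 5f 63 6c 51 ∥ 41 b9 43 4d.
Inner hash: XOR 47⊕55⊕7b⊕5f⊕63⊕6c⊕51⊕41⊕b9⊕43⊕4d = 9e.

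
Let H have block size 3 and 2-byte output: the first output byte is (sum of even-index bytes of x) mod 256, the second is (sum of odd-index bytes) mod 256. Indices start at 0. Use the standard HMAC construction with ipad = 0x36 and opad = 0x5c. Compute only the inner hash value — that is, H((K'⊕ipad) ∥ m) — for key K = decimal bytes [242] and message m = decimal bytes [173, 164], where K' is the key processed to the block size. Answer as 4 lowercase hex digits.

9ee3

Key decimal bytes [242] = f2 is 1 byte ≤ B = 3; zero-pad to 3 bytes: K' = f2 00 00.
K' ⊕ ipad = c4 36 36.
Inner input = c4 36 36 ∥ ad a4.
Inner hash: even-index sum = 414 mod 256 = 158; odd-index sum = 227 mod 256 = 227 → 9e e3.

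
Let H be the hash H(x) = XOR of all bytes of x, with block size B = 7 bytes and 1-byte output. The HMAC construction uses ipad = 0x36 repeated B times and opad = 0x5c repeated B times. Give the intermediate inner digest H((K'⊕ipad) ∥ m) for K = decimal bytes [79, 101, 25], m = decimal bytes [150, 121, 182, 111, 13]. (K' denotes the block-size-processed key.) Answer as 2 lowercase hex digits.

3e

Key decimal bytes [79, 101, 25] = 4f 65 19 is 3 bytes ≤ B = 7; zero-pad to 7 bytes: K' = 4f 65 19 00 00 00 00.
K' ⊕ ipad = 79 53 2f 36 36 36 36.
Inner input = 79 53 2f 36 36 36 36 ∥ 96 79 b6 6f 0d.
Inner hash: XOR 79⊕53⊕2f⊕36⊕36⊕36⊕36⊕96⊕79⊕b6⊕6f⊕0d = 3e.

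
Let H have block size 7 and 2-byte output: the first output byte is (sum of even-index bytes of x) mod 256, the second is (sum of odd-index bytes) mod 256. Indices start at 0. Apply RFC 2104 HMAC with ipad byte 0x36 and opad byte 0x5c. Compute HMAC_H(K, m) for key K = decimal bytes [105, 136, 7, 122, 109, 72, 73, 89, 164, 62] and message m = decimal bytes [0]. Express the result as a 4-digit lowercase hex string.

Key decimal bytes [105, 136, 7, 122, 109, 72, 73, 89, 164, 62] = 69 88 07 7a 6d 48 49 59 a4 3e is 10 bytes > B = 7, so hash it first: H(key) = ca e1, then zero-pad to 7 bytes: K' = ca e1 00 00 00 00 00.
K' ⊕ ipad = fc d7 36 36 36 36 36.  K' ⊕ opad = 96 bd 5c 5c 5c 5c 5c.
Inner input = (K'⊕ipad) ∥ m = fc d7 36 36 36 36 36 ∥ 00.
Inner hash: even-index sum = 414 mod 256 = 158; odd-index sum = 323 mod 256 = 67 → 9e 43.
Outer input = (K'⊕opad) ∥ inner = 96 bd 5c 5c 5c 5c 5c ∥ 9e 43.
Outer hash (tag): even-index sum = 493 mod 256 = 237; odd-index sum = 531 mod 256 = 19 → ed 13.

ed13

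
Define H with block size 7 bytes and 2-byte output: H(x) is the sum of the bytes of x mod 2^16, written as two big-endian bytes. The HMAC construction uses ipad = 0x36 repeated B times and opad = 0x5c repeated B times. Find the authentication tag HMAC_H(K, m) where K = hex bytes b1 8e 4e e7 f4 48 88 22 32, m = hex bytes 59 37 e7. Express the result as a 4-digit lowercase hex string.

Key hex bytes b1 8e 4e e7 f4 48 88 22 32 is 9 bytes > B = 7, so hash it first: H(key) = 04 8c, then zero-pad to 7 bytes: K' = 04 8c 00 00 00 00 00.
K' ⊕ ipad = 32 ba 36 36 36 36 36.  K' ⊕ opad = 58 d0 5c 5c 5c 5c 5c.
Inner input = (K'⊕ipad) ∥ m = 32 ba 36 36 36 36 36 ∥ 59 37 e7.
Inner hash: sum = 50+186+54+54+54+54+54+89+55+231 = 881 → 03 71.
Outer input = (K'⊕opad) ∥ inner = 58 d0 5c 5c 5c 5c 5c ∥ 03 71.
Outer hash (tag): sum = 88+208+92+92+92+92+92+3+113 = 872 → 03 68.

0368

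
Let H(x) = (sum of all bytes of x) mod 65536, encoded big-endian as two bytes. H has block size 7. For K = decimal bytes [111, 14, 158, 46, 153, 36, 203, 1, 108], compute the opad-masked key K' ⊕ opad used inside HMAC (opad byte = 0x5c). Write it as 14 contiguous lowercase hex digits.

5f625c5c5c5c5c

Key decimal bytes [111, 14, 158, 46, 153, 36, 203, 1, 108] = 6f 0e 9e 2e 99 24 cb 01 6c is 9 bytes > B = 7, so hash it first: H(key) = 03 3e, then zero-pad to 7 bytes: K' = 03 3e 00 00 00 00 00.
XOR each byte with 0x5c: 03⊕5c=5f, 3e⊕5c=62, 00⊕5c=5c, 00⊕5c=5c, 00⊕5c=5c, 00⊕5c=5c, 00⊕5c=5c.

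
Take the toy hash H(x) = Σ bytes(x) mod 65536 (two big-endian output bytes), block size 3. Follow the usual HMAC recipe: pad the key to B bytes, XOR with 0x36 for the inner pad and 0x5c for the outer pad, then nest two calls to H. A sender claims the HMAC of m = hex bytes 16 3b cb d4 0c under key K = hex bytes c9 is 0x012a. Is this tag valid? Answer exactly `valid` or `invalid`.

Key hex bytes c9 is 1 byte ≤ B = 3; zero-pad to 3 bytes: K' = c9 00 00.
K' ⊕ ipad = ff 36 36; K' ⊕ opad = 95 5c 5c.
Inner hash: sum = 255+54+54+22+59+203+212+12 = 871 → 03 67.
Outer hash (recomputed tag): sum = 149+92+92+3+103 = 439 → 01 b7.
Recomputed tag = 01b7; claimed = 012a → mismatch.

invalid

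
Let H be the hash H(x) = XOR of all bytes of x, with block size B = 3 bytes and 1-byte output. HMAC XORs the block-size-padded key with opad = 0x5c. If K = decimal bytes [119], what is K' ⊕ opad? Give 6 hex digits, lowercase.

Key decimal bytes [119] = 77 is 1 byte ≤ B = 3; zero-pad to 3 bytes: K' = 77 00 00.
XOR each byte with 0x5c: 77⊕5c=2b, 00⊕5c=5c, 00⊕5c=5c.

2b5c5c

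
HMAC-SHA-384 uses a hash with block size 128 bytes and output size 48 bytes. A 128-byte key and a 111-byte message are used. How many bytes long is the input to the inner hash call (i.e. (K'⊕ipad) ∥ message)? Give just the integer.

Key is 128 ≤ 128 bytes, zero-padded: |K'| = 128.
Inner input = (K'⊕ipad) ∥ m → 128 + 111 = 239 bytes.

239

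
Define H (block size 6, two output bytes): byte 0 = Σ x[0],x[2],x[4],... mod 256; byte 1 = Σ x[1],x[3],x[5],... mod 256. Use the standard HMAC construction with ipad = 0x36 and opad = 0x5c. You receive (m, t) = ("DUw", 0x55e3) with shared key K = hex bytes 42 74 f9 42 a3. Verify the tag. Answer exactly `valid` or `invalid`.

valid

Key hex bytes 42 74 f9 42 a3 is 5 bytes ≤ B = 6; zero-pad to 6 bytes: K' = 42 74 f9 42 a3 00.
K' ⊕ ipad = 74 42 cf 74 95 36; K' ⊕ opad = 1e 28 a5 1e ff 5c.
Inner hash: even-index sum = 659 mod 256 = 147; odd-index sum = 321 mod 256 = 65 → 93 41.
Outer hash (recomputed tag): even-index sum = 597 mod 256 = 85; odd-index sum = 227 mod 256 = 227 → 55 e3.
Recomputed tag = 55e3; claimed = 55e3 → match.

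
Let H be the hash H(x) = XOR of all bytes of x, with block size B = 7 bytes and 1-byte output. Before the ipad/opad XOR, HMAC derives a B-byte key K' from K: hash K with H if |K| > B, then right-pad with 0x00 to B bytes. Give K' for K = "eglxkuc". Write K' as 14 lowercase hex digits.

65676c786b7563

Key "eglxkuc" = 65 67 6c 78 6b 75 63 is exactly B = 7 bytes: K' = 65 67 6c 78 6b 75 63.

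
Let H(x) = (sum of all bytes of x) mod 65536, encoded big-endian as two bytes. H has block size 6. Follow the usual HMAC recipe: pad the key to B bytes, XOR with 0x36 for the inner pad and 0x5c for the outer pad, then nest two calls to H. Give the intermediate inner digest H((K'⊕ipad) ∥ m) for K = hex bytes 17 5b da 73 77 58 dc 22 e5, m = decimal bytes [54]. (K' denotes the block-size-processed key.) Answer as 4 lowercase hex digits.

0187

Key hex bytes 17 5b da 73 77 58 dc 22 e5 is 9 bytes > B = 6, so hash it first: H(key) = 04 71, then zero-pad to 6 bytes: K' = 04 71 00 00 00 00.
K' ⊕ ipad = 32 47 36 36 36 36.
Inner input = 32 47 36 36 36 36 ∥ 36.
Inner hash: sum = 50+71+54+54+54+54+54 = 391 → 01 87.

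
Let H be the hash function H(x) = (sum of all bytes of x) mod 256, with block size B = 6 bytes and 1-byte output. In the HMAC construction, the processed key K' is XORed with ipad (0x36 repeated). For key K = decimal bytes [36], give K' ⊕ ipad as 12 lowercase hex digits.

Key decimal bytes [36] = 24 is 1 byte ≤ B = 6; zero-pad to 6 bytes: K' = 24 00 00 00 00 00.
XOR each byte with 0x36: 24⊕36=12, 00⊕36=36, 00⊕36=36, 00⊕36=36, 00⊕36=36, 00⊕36=36.

123636363636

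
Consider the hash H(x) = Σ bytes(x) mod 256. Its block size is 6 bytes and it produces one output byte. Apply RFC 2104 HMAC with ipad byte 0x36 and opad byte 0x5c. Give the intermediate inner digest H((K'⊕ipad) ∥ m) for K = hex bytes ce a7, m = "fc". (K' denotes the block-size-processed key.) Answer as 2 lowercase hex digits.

Key hex bytes ce a7 is 2 bytes ≤ B = 6; zero-pad to 6 bytes: K' = ce a7 00 00 00 00.
K' ⊕ ipad = f8 91 36 36 36 36.
Inner input = f8 91 36 36 36 36 ∥ 66 63.
Inner hash: sum = 248+145+54+54+54+54+102+99 = 810; mod 256 = 42 → 2a.

2a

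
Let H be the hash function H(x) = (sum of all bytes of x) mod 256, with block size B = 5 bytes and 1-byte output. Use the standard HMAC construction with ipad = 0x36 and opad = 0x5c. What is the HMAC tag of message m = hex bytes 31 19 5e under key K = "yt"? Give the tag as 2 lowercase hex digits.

3c

Key "yt" = 79 74 is 2 bytes ≤ B = 5; zero-pad to 5 bytes: K' = 79 74 00 00 00.
K' ⊕ ipad = 4f 42 36 36 36.  K' ⊕ opad = 25 28 5c 5c 5c.
Inner input = (K'⊕ipad) ∥ m = 4f 42 36 36 36 ∥ 31 19 5e.
Inner hash: sum = 79+66+54+54+54+49+25+94 = 475; mod 256 = 219 → db.
Outer input = (K'⊕opad) ∥ inner = 25 28 5c 5c 5c ∥ db.
Outer hash (tag): sum = 37+40+92+92+92+219 = 572; mod 256 = 60 → 3c.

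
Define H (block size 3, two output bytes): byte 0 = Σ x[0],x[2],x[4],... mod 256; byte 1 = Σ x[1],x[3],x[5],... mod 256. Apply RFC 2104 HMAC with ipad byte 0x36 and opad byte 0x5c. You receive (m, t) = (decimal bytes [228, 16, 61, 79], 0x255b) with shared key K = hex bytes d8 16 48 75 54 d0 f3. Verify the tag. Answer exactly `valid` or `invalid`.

invalid

Key hex bytes d8 16 48 75 54 d0 f3 is 7 bytes > B = 3, so hash it first: H(key) = 67 5b, then zero-pad to 3 bytes: K' = 67 5b 00.
K' ⊕ ipad = 51 6d 36; K' ⊕ opad = 3b 07 5c.
Inner hash: even-index sum = 230 mod 256 = 230; odd-index sum = 398 mod 256 = 142 → e6 8e.
Outer hash (recomputed tag): even-index sum = 293 mod 256 = 37; odd-index sum = 237 mod 256 = 237 → 25 ed.
Recomputed tag = 25ed; claimed = 255b → mismatch.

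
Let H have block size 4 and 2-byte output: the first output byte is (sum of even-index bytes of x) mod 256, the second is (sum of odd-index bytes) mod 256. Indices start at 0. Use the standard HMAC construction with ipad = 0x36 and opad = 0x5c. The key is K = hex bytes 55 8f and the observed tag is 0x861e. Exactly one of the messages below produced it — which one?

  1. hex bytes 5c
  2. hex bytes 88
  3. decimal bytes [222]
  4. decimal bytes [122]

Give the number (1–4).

2

Key hex bytes 55 8f is 2 bytes ≤ B = 4; zero-pad to 4 bytes: K' = 55 8f 00 00.
K' ⊕ ipad = 63 b9 36 36; K' ⊕ opad = 09 d3 5c 5c.
m1: inner = H(63 b9 36 36 5c) = f5 ef; tag = H(09 d3 5c 5c f5 ef) = 5a1e
m2: inner = H(63 b9 36 36 88) = 21 ef; tag = H(09 d3 5c 5c 21 ef) = 861e ← matches
m3: inner = H(63 b9 36 36 de) = 77 ef; tag = H(09 d3 5c 5c 77 ef) = dc1e
m4: inner = H(63 b9 36 36 7a) = 13 ef; tag = H(09 d3 5c 5c 13 ef) = 781e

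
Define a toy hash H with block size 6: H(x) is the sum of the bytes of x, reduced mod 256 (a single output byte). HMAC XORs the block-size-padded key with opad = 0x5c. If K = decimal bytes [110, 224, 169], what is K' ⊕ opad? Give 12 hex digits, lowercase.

Key decimal bytes [110, 224, 169] = 6e e0 a9 is 3 bytes ≤ B = 6; zero-pad to 6 bytes: K' = 6e e0 a9 00 00 00.
XOR each byte with 0x5c: 6e⊕5c=32, e0⊕5c=bc, a9⊕5c=f5, 00⊕5c=5c, 00⊕5c=5c, 00⊕5c=5c.

32bcf55c5c5c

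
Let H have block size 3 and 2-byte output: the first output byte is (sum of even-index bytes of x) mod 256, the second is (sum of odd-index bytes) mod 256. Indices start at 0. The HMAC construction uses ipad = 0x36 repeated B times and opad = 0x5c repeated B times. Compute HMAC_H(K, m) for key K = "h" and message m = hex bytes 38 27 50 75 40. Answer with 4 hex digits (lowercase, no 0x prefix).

8e8c

Key "h" = 68 is 1 byte ≤ B = 3; zero-pad to 3 bytes: K' = 68 00 00.
K' ⊕ ipad = 5e 36 36.  K' ⊕ opad = 34 5c 5c.
Inner input = (K'⊕ipad) ∥ m = 5e 36 36 ∥ 38 27 50 75 40.
Inner hash: even-index sum = 304 mod 256 = 48; odd-index sum = 254 mod 256 = 254 → 30 fe.
Outer input = (K'⊕opad) ∥ inner = 34 5c 5c ∥ 30 fe.
Outer hash (tag): even-index sum = 398 mod 256 = 142; odd-index sum = 140 mod 256 = 140 → 8e 8c.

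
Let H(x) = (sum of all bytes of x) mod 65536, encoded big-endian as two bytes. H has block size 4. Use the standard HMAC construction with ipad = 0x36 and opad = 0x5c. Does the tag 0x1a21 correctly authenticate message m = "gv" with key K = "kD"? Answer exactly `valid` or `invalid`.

Key "kD" = 6b 44 is 2 bytes ≤ B = 4; zero-pad to 4 bytes: K' = 6b 44 00 00.
K' ⊕ ipad = 5d 72 36 36; K' ⊕ opad = 37 18 5c 5c.
Inner hash: sum = 93+114+54+54+103+118 = 536 → 02 18.
Outer hash (recomputed tag): sum = 55+24+92+92+2+24 = 289 → 01 21.
Recomputed tag = 0121; claimed = 1a21 → mismatch.

invalid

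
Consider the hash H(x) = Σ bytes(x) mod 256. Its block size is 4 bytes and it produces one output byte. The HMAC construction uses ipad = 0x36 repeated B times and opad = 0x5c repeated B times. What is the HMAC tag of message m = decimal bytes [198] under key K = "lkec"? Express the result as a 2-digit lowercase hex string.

Key "lkec" = 6c 6b 65 63 is exactly B = 4 bytes: K' = 6c 6b 65 63.
K' ⊕ ipad = 5a 5d 53 55.  K' ⊕ opad = 30 37 39 3f.
Inner input = (K'⊕ipad) ∥ m = 5a 5d 53 55 ∥ c6.
Inner hash: sum = 90+93+83+85+198 = 549; mod 256 = 37 → 25.
Outer input = (K'⊕opad) ∥ inner = 30 37 39 3f ∥ 25.
Outer hash (tag): sum = 48+55+57+63+37 = 260; mod 256 = 4 → 04.

04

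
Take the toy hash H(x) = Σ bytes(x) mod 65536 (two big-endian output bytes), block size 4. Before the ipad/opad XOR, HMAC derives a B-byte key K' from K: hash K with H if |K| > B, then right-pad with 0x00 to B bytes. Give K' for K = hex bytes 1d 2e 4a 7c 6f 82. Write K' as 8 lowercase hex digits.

02020000

|K| = 6 > B = 4, so first hash the key.
H(K): sum = 29+46+74+124+111+130 = 514 → 02 02.
Zero-pad H(K) = 02 02 to 4 bytes: K' = 02 02 00 00.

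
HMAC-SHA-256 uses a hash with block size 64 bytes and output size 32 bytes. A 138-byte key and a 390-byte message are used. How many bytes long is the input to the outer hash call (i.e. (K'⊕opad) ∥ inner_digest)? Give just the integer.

Key is 138 > 64 bytes, so it is hashed to 32 bytes then zero-padded to 64: |K'| = 64.
Outer input = (K'⊕opad) ∥ H(inner) → 64 + 32 = 96 bytes.

96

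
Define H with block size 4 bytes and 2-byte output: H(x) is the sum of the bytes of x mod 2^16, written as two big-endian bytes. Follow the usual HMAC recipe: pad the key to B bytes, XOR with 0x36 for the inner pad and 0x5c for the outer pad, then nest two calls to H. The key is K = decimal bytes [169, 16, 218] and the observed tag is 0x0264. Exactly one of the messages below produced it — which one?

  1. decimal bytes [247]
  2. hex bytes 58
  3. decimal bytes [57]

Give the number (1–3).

Key decimal bytes [169, 16, 218] = a9 10 da is 3 bytes ≤ B = 4; zero-pad to 4 bytes: K' = a9 10 da 00.
K' ⊕ ipad = 9f 26 ec 36; K' ⊕ opad = f5 4c 86 5c.
m1: inner = H(9f 26 ec 36 f7) = 02 de; tag = H(f5 4c 86 5c 02 de) = 0303
m2: inner = H(9f 26 ec 36 58) = 02 3f; tag = H(f5 4c 86 5c 02 3f) = 0264 ← matches
m3: inner = H(9f 26 ec 36 39) = 02 20; tag = H(f5 4c 86 5c 02 20) = 0245

2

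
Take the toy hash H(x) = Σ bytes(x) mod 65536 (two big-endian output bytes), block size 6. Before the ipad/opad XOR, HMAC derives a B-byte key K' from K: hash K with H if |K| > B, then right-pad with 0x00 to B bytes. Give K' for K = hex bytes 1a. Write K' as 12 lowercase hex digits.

Key hex bytes 1a is 1 byte ≤ B = 6; zero-pad to 6 bytes: K' = 1a 00 00 00 00 00.

1a0000000000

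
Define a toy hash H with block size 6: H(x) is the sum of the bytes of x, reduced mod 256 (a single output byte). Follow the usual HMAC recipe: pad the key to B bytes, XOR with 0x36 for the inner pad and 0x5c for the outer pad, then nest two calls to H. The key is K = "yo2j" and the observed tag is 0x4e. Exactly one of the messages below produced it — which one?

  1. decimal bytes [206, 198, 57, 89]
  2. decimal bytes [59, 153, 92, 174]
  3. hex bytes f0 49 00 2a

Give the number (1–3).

Key "yo2j" = 79 6f 32 6a is 4 bytes ≤ B = 6; zero-pad to 6 bytes: K' = 79 6f 32 6a 00 00.
K' ⊕ ipad = 4f 59 04 5c 36 36; K' ⊕ opad = 25 33 6e 36 5c 5c.
m1: inner = H(4f 59 04 5c 36 36 ce c6 39 59) = 9a; tag = H(25 33 6e 36 5c 5c 9a) = 4e ← matches
m2: inner = H(4f 59 04 5c 36 36 3b 99 5c ae) = 52; tag = H(25 33 6e 36 5c 5c 52) = 06
m3: inner = H(4f 59 04 5c 36 36 f0 49 00 2a) = d7; tag = H(25 33 6e 36 5c 5c d7) = 8b

1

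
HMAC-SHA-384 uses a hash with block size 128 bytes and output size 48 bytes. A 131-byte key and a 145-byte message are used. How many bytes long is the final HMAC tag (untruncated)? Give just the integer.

48

The tag is one SHA-384 digest: 48 bytes.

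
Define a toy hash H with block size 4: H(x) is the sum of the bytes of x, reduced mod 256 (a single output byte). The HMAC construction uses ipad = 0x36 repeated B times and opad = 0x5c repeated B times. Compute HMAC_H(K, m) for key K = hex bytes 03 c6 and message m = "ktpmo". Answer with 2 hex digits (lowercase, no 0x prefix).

6d

Key hex bytes 03 c6 is 2 bytes ≤ B = 4; zero-pad to 4 bytes: K' = 03 c6 00 00.
K' ⊕ ipad = 35 f0 36 36.  K' ⊕ opad = 5f 9a 5c 5c.
Inner input = (K'⊕ipad) ∥ m = 35 f0 36 36 ∥ 6b 74 70 6d 6f.
Inner hash: sum = 53+240+54+54+107+116+112+109+111 = 956; mod 256 = 188 → bc.
Outer input = (K'⊕opad) ∥ inner = 5f 9a 5c 5c ∥ bc.
Outer hash (tag): sum = 95+154+92+92+188 = 621; mod 256 = 109 → 6d.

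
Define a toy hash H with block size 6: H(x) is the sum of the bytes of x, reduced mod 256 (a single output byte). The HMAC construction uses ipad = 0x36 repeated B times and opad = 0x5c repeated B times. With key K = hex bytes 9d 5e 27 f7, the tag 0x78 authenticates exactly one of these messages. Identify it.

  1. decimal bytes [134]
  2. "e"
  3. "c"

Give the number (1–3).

Key hex bytes 9d 5e 27 f7 is 4 bytes ≤ B = 6; zero-pad to 6 bytes: K' = 9d 5e 27 f7 00 00.
K' ⊕ ipad = ab 68 11 c1 36 36; K' ⊕ opad = c1 02 7b ab 5c 5c.
m1: inner = H(ab 68 11 c1 36 36 86) = d7; tag = H(c1 02 7b ab 5c 5c d7) = 78 ← matches
m2: inner = H(ab 68 11 c1 36 36 65) = b6; tag = H(c1 02 7b ab 5c 5c b6) = 57
m3: inner = H(ab 68 11 c1 36 36 63) = b4; tag = H(c1 02 7b ab 5c 5c b4) = 55

1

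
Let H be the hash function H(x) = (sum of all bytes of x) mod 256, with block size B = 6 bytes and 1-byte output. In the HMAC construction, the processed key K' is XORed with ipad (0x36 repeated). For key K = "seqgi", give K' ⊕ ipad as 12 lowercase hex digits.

Key "seqgi" = 73 65 71 67 69 is 5 bytes ≤ B = 6; zero-pad to 6 bytes: K' = 73 65 71 67 69 00.
XOR each byte with 0x36: 73⊕36=45, 65⊕36=53, 71⊕36=47, 67⊕36=51, 69⊕36=5f, 00⊕36=36.

455347515f36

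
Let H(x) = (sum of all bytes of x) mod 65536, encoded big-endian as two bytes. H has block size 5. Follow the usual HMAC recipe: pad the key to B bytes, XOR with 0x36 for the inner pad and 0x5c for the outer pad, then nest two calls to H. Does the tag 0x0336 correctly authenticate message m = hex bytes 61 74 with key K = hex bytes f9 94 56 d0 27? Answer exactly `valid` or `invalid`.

Key hex bytes f9 94 56 d0 27 is exactly B = 5 bytes: K' = f9 94 56 d0 27.
K' ⊕ ipad = cf a2 60 e6 11; K' ⊕ opad = a5 c8 0a 8c 7b.
Inner hash: sum = 207+162+96+230+17+97+116 = 925 → 03 9d.
Outer hash (recomputed tag): sum = 165+200+10+140+123+3+157 = 798 → 03 1e.
Recomputed tag = 031e; claimed = 0336 → mismatch.

invalid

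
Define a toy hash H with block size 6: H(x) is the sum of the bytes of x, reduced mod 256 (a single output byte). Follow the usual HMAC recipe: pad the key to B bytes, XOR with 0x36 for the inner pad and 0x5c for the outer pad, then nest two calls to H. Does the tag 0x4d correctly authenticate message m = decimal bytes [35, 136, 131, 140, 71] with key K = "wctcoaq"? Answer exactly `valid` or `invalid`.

valid

Key "wctcoaq" = 77 63 74 63 6f 61 71 is 7 bytes > B = 6, so hash it first: H(key) = f2, then zero-pad to 6 bytes: K' = f2 00 00 00 00 00.
K' ⊕ ipad = c4 36 36 36 36 36; K' ⊕ opad = ae 5c 5c 5c 5c 5c.
Inner hash: sum = 196+54+54+54+54+54+35+136+131+140+71 = 979; mod 256 = 211 → d3.
Outer hash (recomputed tag): sum = 174+92+92+92+92+92+211 = 845; mod 256 = 77 → 4d.
Recomputed tag = 4d; claimed = 4d → match.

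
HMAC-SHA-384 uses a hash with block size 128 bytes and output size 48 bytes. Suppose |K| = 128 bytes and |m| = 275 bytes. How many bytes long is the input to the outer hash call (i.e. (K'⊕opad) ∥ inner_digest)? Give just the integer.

Key is 128 ≤ 128 bytes, zero-padded: |K'| = 128.
Outer input = (K'⊕opad) ∥ H(inner) → 128 + 48 = 176 bytes.

176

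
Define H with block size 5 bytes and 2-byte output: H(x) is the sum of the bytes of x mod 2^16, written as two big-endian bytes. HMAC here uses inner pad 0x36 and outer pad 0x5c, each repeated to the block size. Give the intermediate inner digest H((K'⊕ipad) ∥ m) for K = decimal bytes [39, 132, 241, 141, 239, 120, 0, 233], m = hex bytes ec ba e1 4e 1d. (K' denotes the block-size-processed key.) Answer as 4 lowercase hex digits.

Key decimal bytes [39, 132, 241, 141, 239, 120, 0, 233] = 27 84 f1 8d ef 78 00 e9 is 8 bytes > B = 5, so hash it first: H(key) = 04 79, then zero-pad to 5 bytes: K' = 04 79 00 00 00.
K' ⊕ ipad = 32 4f 36 36 36.
Inner input = 32 4f 36 36 36 ∥ ec ba e1 4e 1d.
Inner hash: sum = 50+79+54+54+54+236+186+225+78+29 = 1045 → 04 15.

0415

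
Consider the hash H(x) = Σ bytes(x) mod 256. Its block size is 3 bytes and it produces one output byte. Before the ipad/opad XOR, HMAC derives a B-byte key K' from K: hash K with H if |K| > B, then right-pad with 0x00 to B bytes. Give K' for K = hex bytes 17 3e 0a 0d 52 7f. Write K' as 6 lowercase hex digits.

|K| = 6 > B = 3, so first hash the key.
H(K): sum = 23+62+10+13+82+127 = 317; mod 256 = 61 → 3d.
Zero-pad H(K) = 3d to 3 bytes: K' = 3d 00 00.

3d0000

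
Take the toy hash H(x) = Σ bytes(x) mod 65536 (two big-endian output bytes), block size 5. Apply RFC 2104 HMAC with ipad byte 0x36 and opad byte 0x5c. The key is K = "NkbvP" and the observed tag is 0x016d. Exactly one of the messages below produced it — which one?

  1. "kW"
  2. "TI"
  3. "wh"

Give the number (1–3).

3

Key "NkbvP" = 4e 6b 62 76 50 is exactly B = 5 bytes: K' = 4e 6b 62 76 50.
K' ⊕ ipad = 78 5d 54 40 66; K' ⊕ opad = 12 37 3e 2a 0c.
m1: inner = H(78 5d 54 40 66 6b 57) = 02 91; tag = H(12 37 3e 2a 0c 02 91) = 0150
m2: inner = H(78 5d 54 40 66 54 49) = 02 6c; tag = H(12 37 3e 2a 0c 02 6c) = 012b
m3: inner = H(78 5d 54 40 66 77 68) = 02 ae; tag = H(12 37 3e 2a 0c 02 ae) = 016d ← matches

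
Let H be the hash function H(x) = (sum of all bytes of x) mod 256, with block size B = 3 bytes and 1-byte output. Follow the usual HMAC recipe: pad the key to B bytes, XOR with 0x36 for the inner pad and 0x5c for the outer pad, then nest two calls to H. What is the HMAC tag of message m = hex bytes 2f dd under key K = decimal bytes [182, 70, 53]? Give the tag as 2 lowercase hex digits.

Key decimal bytes [182, 70, 53] = b6 46 35 is exactly B = 3 bytes: K' = b6 46 35.
K' ⊕ ipad = 80 70 03.  K' ⊕ opad = ea 1a 69.
Inner input = (K'⊕ipad) ∥ m = 80 70 03 ∥ 2f dd.
Inner hash: sum = 128+112+3+47+221 = 511; mod 256 = 255 → ff.
Outer input = (K'⊕opad) ∥ inner = ea 1a 69 ∥ ff.
Outer hash (tag): sum = 234+26+105+255 = 620; mod 256 = 108 → 6c.

6c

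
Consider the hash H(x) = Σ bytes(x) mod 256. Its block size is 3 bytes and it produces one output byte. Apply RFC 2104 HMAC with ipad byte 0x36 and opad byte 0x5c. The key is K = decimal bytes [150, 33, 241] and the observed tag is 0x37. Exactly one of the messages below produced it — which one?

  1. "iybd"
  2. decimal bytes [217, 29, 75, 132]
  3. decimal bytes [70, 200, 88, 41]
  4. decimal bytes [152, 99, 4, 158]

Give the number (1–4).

Key decimal bytes [150, 33, 241] = 96 21 f1 is exactly B = 3 bytes: K' = 96 21 f1.
K' ⊕ ipad = a0 17 c7; K' ⊕ opad = ca 7d ad.
m1: inner = H(a0 17 c7 69 79 62 64) = 26; tag = H(ca 7d ad 26) = 1a
m2: inner = H(a0 17 c7 d9 1d 4b 84) = 43; tag = H(ca 7d ad 43) = 37 ← matches
m3: inner = H(a0 17 c7 46 c8 58 29) = 0d; tag = H(ca 7d ad 0d) = 01
m4: inner = H(a0 17 c7 98 63 04 9e) = 1b; tag = H(ca 7d ad 1b) = 0f

2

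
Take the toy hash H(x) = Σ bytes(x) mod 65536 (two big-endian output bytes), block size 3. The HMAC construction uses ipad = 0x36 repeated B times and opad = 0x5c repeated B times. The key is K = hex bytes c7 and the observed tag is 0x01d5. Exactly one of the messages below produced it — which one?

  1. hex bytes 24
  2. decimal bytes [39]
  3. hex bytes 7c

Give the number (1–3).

Key hex bytes c7 is 1 byte ≤ B = 3; zero-pad to 3 bytes: K' = c7 00 00.
K' ⊕ ipad = f1 36 36; K' ⊕ opad = 9b 5c 5c.
m1: inner = H(f1 36 36 24) = 01 81; tag = H(9b 5c 5c 01 81) = 01d5 ← matches
m2: inner = H(f1 36 36 27) = 01 84; tag = H(9b 5c 5c 01 84) = 01d8
m3: inner = H(f1 36 36 7c) = 01 d9; tag = H(9b 5c 5c 01 d9) = 022d

1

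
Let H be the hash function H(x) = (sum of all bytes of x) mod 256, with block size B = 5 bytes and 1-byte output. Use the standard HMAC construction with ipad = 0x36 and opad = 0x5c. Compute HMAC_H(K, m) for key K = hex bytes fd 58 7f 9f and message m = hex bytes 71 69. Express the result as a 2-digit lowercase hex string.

Key hex bytes fd 58 7f 9f is 4 bytes ≤ B = 5; zero-pad to 5 bytes: K' = fd 58 7f 9f 00.
K' ⊕ ipad = cb 6e 49 a9 36.  K' ⊕ opad = a1 04 23 c3 5c.
Inner input = (K'⊕ipad) ∥ m = cb 6e 49 a9 36 ∥ 71 69.
Inner hash: sum = 203+110+73+169+54+113+105 = 827; mod 256 = 59 → 3b.
Outer input = (K'⊕opad) ∥ inner = a1 04 23 c3 5c ∥ 3b.
Outer hash (tag): sum = 161+4+35+195+92+59 = 546; mod 256 = 34 → 22.

22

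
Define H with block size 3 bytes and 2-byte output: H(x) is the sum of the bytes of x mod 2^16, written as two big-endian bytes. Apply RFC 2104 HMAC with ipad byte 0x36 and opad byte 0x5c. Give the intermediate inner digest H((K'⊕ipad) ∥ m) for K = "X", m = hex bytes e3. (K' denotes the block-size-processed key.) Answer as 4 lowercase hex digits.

Key "X" = 58 is 1 byte ≤ B = 3; zero-pad to 3 bytes: K' = 58 00 00.
K' ⊕ ipad = 6e 36 36.
Inner input = 6e 36 36 ∥ e3.
Inner hash: sum = 110+54+54+227 = 445 → 01 bd.

01bd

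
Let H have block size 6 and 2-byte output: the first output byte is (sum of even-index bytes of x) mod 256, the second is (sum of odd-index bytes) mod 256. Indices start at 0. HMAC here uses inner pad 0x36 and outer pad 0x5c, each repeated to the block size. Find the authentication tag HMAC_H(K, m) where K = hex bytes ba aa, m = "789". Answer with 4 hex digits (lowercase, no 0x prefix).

06ee

Key hex bytes ba aa is 2 bytes ≤ B = 6; zero-pad to 6 bytes: K' = ba aa 00 00 00 00.
K' ⊕ ipad = 8c 9c 36 36 36 36.  K' ⊕ opad = e6 f6 5c 5c 5c 5c.
Inner input = (K'⊕ipad) ∥ m = 8c 9c 36 36 36 36 ∥ 37 38 39.
Inner hash: even-index sum = 360 mod 256 = 104; odd-index sum = 320 mod 256 = 64 → 68 40.
Outer input = (K'⊕opad) ∥ inner = e6 f6 5c 5c 5c 5c ∥ 68 40.
Outer hash (tag): even-index sum = 518 mod 256 = 6; odd-index sum = 494 mod 256 = 238 → 06 ee.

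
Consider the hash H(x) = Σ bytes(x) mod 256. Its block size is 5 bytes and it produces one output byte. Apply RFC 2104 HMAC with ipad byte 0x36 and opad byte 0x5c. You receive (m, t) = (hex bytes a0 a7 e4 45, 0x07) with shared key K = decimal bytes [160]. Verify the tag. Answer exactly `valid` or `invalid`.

invalid

Key decimal bytes [160] = a0 is 1 byte ≤ B = 5; zero-pad to 5 bytes: K' = a0 00 00 00 00.
K' ⊕ ipad = 96 36 36 36 36; K' ⊕ opad = fc 5c 5c 5c 5c.
Inner hash: sum = 150+54+54+54+54+160+167+228+69 = 990; mod 256 = 222 → de.
Outer hash (recomputed tag): sum = 252+92+92+92+92+222 = 842; mod 256 = 74 → 4a.
Recomputed tag = 4a; claimed = 07 → mismatch.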